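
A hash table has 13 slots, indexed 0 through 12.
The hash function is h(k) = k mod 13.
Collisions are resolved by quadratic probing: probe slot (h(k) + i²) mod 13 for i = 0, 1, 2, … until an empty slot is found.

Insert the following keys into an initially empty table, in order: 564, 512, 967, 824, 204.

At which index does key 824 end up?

564: h=5 → slot 5
512: h=5, probe 5,6 → slot 6
967: h=5, probe 5,6,9 → slot 9
824: h=5, probe 5,6,9,1 → slot 1
204: h=9, probe 9,10 → slot 10
Table: [—, 824, —, —, —, 564, 512, —, —, 967, 204, —, —]

1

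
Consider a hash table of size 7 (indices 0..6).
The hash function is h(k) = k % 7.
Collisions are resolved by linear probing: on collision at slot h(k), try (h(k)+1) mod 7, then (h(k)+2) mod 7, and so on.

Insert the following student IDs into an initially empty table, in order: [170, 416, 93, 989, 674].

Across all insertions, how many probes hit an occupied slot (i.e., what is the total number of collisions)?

9

170 hashes to 2; slot 2 is free => place at 2.
416 hashes to 3; slot 3 is free => place at 3.
93 hashes to 2; 2,3 taken => place at 4.
989 hashes to 2; 2,3,4 taken => place at 5.
674 hashes to 2; 2,3,4,5 taken => place at 6.
Table: [—, —, 170, 416, 93, 989, 674]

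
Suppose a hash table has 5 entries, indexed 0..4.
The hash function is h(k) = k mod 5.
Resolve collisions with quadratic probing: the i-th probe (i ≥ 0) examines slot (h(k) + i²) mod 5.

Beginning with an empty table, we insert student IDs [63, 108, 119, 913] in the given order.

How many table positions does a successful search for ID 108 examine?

2

63: h=3 → slot 3
108: h=3, probe 3,4 → slot 4
119: h=4, probe 4,0 → slot 0
913: h=3, probe 3,4,2 → slot 2
Table: [119, -, 913, 63, 108]
Lookup 108: h=3, probe 3,4 → found at 4.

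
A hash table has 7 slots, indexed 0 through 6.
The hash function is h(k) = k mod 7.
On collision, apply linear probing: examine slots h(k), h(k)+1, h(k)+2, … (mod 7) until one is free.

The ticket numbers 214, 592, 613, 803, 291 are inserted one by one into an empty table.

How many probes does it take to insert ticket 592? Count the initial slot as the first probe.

2

214: h=4 -> slot 4
592: h=4, probe 4,5 -> slot 5
613: h=4, probe 4,5,6 -> slot 6
803: h=5, probe 5,6,0 -> slot 0
291: h=4, probe 4,5,6,0,1 -> slot 1
Table: [803, 291, —, —, 214, 592, 613]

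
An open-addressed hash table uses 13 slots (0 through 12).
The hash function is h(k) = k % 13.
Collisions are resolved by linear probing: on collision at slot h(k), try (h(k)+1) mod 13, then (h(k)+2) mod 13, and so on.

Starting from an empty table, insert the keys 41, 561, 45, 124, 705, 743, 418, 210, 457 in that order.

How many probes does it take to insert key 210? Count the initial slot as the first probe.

8

41: h=2 → slot 2
561: h=2, probe 2,3 → slot 3
45: h=6 → slot 6
124: h=7 → slot 7
705: h=3, probe 3,4 → slot 4
743: h=2, probe 2,3,4,5 → slot 5
418: h=2, probe 2,3,4,5,6,7,8 → slot 8
210: h=2, probe 2,3,4,5,6,7,8,9 → slot 9
457: h=2, probe 2,3,4,5,6,7,8,9,10 → slot 10
Table: [., ., 41, 561, 705, 743, 45, 124, 418, 210, 457, ., .]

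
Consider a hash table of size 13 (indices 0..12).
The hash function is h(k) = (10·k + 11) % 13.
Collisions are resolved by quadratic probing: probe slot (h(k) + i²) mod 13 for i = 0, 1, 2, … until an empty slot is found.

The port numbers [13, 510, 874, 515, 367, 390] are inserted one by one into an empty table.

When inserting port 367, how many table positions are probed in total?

13: h=11 → slot 11
510: h=2 → slot 2
874: h=2, probe 2,3 → slot 3
515: h=0 → slot 0
367: h=2, probe 2,3,6 → slot 6
390: h=11, probe 11,12 → slot 12
Table: [515, -, 510, 874, -, -, 367, -, -, -, -, 13, 390]

3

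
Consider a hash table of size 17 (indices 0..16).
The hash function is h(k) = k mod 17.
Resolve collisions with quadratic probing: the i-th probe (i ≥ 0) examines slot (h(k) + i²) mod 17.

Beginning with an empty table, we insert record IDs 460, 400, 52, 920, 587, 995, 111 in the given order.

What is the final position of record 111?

460: h=1 -> slot 1
400: h=9 -> slot 9
52: h=1, probe 1,2 -> slot 2
920: h=2, probe 2,3 -> slot 3
587: h=9, probe 9,10 -> slot 10
995: h=9, probe 9,10,13 -> slot 13
111: h=9, probe 9,10,13,1,8 -> slot 8
Table: [—, 460, 52, 920, —, —, —, —, 111, 400, 587, —, —, 995, —, —, —]

8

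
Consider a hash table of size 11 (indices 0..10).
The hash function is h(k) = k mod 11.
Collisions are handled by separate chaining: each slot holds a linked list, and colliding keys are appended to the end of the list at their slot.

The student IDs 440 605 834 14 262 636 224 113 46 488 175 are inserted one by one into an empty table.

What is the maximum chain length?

3

440 -> bucket 0
605 -> bucket 0 (collision)
834 -> bucket 9
14 -> bucket 3
262 -> bucket 9 (collision)
636 -> bucket 9 (collision)
224 -> bucket 4
113 -> bucket 3 (collision)
46 -> bucket 2
488 -> bucket 4 (collision)
175 -> bucket 10
Final buckets:
0: 440 -> 605
1: _
2: 46
3: 14 -> 113
4: 224 -> 488
5: _
6: _
7: _
8: _
9: 834 -> 262 -> 636
10: 175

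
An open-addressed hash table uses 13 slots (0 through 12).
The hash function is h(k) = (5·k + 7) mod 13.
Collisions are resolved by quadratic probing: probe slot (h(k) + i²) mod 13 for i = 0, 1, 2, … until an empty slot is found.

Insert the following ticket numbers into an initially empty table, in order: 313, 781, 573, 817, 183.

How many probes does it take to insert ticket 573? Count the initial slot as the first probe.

3

313: h=12 => slot 12
781: h=12, probe 12,0 => slot 0
573: h=12, probe 12,0,3 => slot 3
817: h=10 => slot 10
183: h=12, probe 12,0,3,8 => slot 8
Table: [781, _, _, 573, _, _, _, _, 183, _, 817, _, 313]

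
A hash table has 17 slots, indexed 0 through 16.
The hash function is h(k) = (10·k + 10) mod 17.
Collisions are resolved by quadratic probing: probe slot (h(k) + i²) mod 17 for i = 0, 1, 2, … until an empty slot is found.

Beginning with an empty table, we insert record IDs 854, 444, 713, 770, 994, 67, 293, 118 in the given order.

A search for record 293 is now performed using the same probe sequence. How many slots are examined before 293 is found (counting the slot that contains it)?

3

Insert 854: h=16, slot 16 empty => index 16.
Insert 444: h=13, slot 13 empty => index 13.
Insert 713: h=0, slot 0 empty => index 0.
Insert 770: h=9, slot 9 empty => index 9.
Insert 994: h=5, slot 5 empty => index 5.
Insert 67: h=0, slot 0 occupied => index 1.
Insert 293: h=16, slots 16,0 occupied => index 3.
Insert 118: h=0, slots 0,1 occupied => index 4.
Table: [713, 67, ., 293, 118, 994, ., ., ., 770, ., ., ., 444, ., ., 854]
Lookup 293: h=16, probe 16,0,3 → found at 3.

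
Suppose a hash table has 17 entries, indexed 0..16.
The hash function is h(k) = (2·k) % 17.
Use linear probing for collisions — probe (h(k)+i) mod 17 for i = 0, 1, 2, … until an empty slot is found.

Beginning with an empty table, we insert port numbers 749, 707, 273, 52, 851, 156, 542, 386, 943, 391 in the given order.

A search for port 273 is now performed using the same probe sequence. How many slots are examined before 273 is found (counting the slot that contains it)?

Insert 749: h=2, slot 2 empty -> index 2.
Insert 707: h=3, slot 3 empty -> index 3.
Insert 273: h=2, slots 2,3 occupied -> index 4.
Insert 52: h=2, slots 2,3,4 occupied -> index 5.
Insert 851: h=2, slots 2,3,4,5 occupied -> index 6.
Insert 156: h=6, slot 6 occupied -> index 7.
Insert 542: h=13, slot 13 empty -> index 13.
Insert 386: h=7, slot 7 occupied -> index 8.
Insert 943: h=16, slot 16 empty -> index 16.
Insert 391: h=0, slot 0 empty -> index 0.
Table: [391, _, 749, 707, 273, 52, 851, 156, 386, _, _, _, _, 542, _, _, 943]
Lookup 273: h=2, probe 2,3,4 → found at 4.

3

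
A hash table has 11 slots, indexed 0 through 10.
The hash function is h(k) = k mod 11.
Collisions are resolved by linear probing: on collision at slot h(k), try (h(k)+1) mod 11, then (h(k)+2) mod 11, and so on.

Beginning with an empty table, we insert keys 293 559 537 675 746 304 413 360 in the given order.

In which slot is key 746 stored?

Insert 293: h=7, slot 7 empty => index 7.
Insert 559: h=9, slot 9 empty => index 9.
Insert 537: h=9, slot 9 occupied => index 10.
Insert 675: h=4, slot 4 empty => index 4.
Insert 746: h=9, slots 9,10 occupied => index 0.
Insert 304: h=7, slot 7 occupied => index 8.
Insert 413: h=6, slot 6 empty => index 6.
Insert 360: h=8, slots 8,9,10,0 occupied => index 1.
Table: [746, 360, ∅, ∅, 675, ∅, 413, 293, 304, 559, 537]

0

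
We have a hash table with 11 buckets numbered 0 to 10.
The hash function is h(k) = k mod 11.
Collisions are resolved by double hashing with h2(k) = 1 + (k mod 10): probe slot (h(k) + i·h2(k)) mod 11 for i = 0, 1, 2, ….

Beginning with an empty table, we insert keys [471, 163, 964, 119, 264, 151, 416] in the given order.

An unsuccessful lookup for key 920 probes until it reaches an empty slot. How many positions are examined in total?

471: h=9 => slot 9
163: h=9, h2=4, probe 9,2 => slot 2
964: h=7 => slot 7
119: h=9, h2=10, probe 9,8 => slot 8
264: h=0 => slot 0
151: h=8, h2=2, probe 8,10 => slot 10
416: h=9, h2=7, probe 9,5 => slot 5
Table: [264, ., 163, ., ., 416, ., 964, 119, 471, 151]
Lookup 920: h=7, h2=1, probe 7,8,9,10,0,1 → slot 1 empty, not found.

6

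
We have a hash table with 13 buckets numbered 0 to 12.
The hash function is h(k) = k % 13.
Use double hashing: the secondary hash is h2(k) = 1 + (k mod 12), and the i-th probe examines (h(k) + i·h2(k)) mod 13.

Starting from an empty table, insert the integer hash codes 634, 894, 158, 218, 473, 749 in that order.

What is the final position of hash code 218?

634: h=10 -> slot 10
894: h=10, h2=7, probe 10,4 -> slot 4
158: h=2 -> slot 2
218: h=10, h2=3, probe 10,0 -> slot 0
473: h=5 -> slot 5
749: h=8 -> slot 8
Table: [218, -, 158, -, 894, 473, -, -, 749, -, 634, -, -]

0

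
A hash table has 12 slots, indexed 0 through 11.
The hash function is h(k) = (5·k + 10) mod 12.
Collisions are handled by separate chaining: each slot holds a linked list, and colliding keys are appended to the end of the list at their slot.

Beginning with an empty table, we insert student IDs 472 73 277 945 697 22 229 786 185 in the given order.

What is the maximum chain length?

4

Insert 472: h=6, bucket 6 empty -> new chain.
Insert 73: h=3, bucket 3 empty -> new chain.
Insert 277: h=3, bucket 3 nonempty -> append to chain.
Insert 945: h=7, bucket 7 empty -> new chain.
Insert 697: h=3, bucket 3 nonempty -> append to chain.
Insert 22: h=0, bucket 0 empty -> new chain.
Insert 229: h=3, bucket 3 nonempty -> append to chain.
Insert 786: h=4, bucket 4 empty -> new chain.
Insert 185: h=11, bucket 11 empty -> new chain.
Final buckets:
0: 22
1: _
2: _
3: 73 -> 277 -> 697 -> 229
4: 786
5: _
6: 472
7: 945
8: _
9: _
10: _
11: 185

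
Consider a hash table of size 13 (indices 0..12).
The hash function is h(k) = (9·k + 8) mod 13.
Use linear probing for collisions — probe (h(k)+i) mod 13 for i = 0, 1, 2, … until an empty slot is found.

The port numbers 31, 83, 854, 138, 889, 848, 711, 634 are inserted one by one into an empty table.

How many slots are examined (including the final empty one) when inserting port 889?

4

31 hashes to 1; slot 1 is free → place at 1.
83 hashes to 1; 1 taken → place at 2.
854 hashes to 11; slot 11 is free → place at 11.
138 hashes to 2; 2 taken → place at 3.
889 hashes to 1; 1,2,3 taken → place at 4.
848 hashes to 9; slot 9 is free → place at 9.
711 hashes to 11; 11 taken → place at 12.
634 hashes to 7; slot 7 is free → place at 7.
Table: [_, 31, 83, 138, 889, _, _, 634, _, 848, _, 854, 711]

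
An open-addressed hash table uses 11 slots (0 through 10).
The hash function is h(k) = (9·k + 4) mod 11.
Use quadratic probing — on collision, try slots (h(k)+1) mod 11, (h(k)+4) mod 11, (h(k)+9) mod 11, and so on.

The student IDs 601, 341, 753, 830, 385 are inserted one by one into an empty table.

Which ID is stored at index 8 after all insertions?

385

Insert 601: h=1, slot 1 empty -> index 1.
Insert 341: h=4, slot 4 empty -> index 4.
Insert 753: h=5, slot 5 empty -> index 5.
Insert 830: h=5, slot 5 occupied -> index 6.
Insert 385: h=4, slots 4,5 occupied -> index 8.
Table: [., 601, ., ., 341, 753, 830, ., 385, ., .]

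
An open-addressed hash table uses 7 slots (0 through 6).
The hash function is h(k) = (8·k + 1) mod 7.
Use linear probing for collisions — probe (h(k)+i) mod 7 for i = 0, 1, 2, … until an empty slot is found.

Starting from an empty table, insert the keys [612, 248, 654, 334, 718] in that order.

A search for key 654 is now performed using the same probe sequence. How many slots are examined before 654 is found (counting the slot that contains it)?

612 hashes to 4; slot 4 is free => place at 4.
248 hashes to 4; 4 taken => place at 5.
654 hashes to 4; 4,5 taken => place at 6.
334 hashes to 6; 6 taken => place at 0.
718 hashes to 5; 5,6,0 taken => place at 1.
Table: [334, 718, —, —, 612, 248, 654]
Lookup 654: h=4, probe 4,5,6 → found at 6.

3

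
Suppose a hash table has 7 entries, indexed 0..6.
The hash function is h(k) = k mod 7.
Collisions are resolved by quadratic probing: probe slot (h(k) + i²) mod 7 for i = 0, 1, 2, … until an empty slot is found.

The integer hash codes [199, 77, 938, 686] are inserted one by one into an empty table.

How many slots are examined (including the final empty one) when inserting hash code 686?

199: h=3 => slot 3
77: h=0 => slot 0
938: h=0, probe 0,1 => slot 1
686: h=0, probe 0,1,4 => slot 4
Table: [77, 938, ∅, 199, 686, ∅, ∅]

3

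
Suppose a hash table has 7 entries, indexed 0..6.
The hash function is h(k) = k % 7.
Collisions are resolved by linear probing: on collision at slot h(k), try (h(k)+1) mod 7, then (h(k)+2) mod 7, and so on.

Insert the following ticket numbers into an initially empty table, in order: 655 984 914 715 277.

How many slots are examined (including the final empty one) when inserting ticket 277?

4

655 hashes to 4; slot 4 is free => place at 4.
984 hashes to 4; 4 taken => place at 5.
914 hashes to 4; 4,5 taken => place at 6.
715 hashes to 1; slot 1 is free => place at 1.
277 hashes to 4; 4,5,6 taken => place at 0.
Table: [277, 715, ∅, ∅, 655, 984, 914]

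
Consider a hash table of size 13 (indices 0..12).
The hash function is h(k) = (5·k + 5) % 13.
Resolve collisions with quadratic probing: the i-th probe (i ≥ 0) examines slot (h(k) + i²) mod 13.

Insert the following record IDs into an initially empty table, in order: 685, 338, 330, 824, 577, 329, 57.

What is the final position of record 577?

685 hashes to 11; slot 11 is free => place at 11.
338 hashes to 5; slot 5 is free => place at 5.
330 hashes to 4; slot 4 is free => place at 4.
824 hashes to 4; 4,5 taken => place at 8.
577 hashes to 4; 4,5,8 taken => place at 0.
329 hashes to 12; slot 12 is free => place at 12.
57 hashes to 4; 4,5,8,0 taken => place at 7.
Table: [577, ., ., ., 330, 338, ., 57, 824, ., ., 685, 329]

0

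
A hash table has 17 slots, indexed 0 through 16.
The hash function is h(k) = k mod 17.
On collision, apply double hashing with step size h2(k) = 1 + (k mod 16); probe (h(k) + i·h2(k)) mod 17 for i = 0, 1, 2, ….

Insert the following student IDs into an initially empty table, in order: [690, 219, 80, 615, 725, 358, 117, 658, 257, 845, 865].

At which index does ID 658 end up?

7

690 hashes to 10; slot 10 is free => place at 10.
219 hashes to 15; slot 15 is free => place at 15.
80 hashes to 12; slot 12 is free => place at 12.
615 hashes to 3; slot 3 is free => place at 3.
725 hashes to 11; slot 11 is free => place at 11.
358 hashes to 1; slot 1 is free => place at 1.
117 hashes to 15, h2=6; 15 taken => place at 4.
658 hashes to 12, h2=3; 12,15,1,4 taken => place at 7.
257 hashes to 2; slot 2 is free => place at 2.
845 hashes to 12, h2=14; 12 taken => place at 9.
865 hashes to 15, h2=2; 15 taken => place at 0.
Table: [865, 358, 257, 615, 117, -, -, 658, -, 845, 690, 725, 80, -, -, 219, -]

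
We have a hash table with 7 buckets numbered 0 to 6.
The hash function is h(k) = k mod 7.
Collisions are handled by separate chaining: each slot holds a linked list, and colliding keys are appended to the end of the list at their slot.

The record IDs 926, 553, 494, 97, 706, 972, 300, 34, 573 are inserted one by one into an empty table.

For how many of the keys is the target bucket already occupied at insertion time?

926 → bucket 2
553 → bucket 0
494 → bucket 4
97 → bucket 6
706 → bucket 6 (collision)
972 → bucket 6 (collision)
300 → bucket 6 (collision)
34 → bucket 6 (collision)
573 → bucket 6 (collision)
Final buckets:
0: 553
1: -
2: 926
3: -
4: 494
5: -
6: 97 -> 706 -> 972 -> 300 -> 34 -> 573

5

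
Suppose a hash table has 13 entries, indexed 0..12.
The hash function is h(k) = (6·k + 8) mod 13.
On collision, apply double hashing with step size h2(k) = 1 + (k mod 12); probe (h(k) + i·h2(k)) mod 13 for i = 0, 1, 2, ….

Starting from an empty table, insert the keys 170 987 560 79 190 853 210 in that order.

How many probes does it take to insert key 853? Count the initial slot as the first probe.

2

170 hashes to 1; slot 1 is free → place at 1.
987 hashes to 2; slot 2 is free → place at 2.
560 hashes to 1, h2=9; 1 taken → place at 10.
79 hashes to 1, h2=8; 1 taken → place at 9.
190 hashes to 4; slot 4 is free → place at 4.
853 hashes to 4, h2=2; 4 taken → place at 6.
210 hashes to 7; slot 7 is free → place at 7.
Table: [_, 170, 987, _, 190, _, 853, 210, _, 79, 560, _, _]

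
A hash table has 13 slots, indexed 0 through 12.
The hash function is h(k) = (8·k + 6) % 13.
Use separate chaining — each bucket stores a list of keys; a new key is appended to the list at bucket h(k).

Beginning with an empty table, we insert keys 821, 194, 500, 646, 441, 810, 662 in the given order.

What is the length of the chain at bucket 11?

3

821 -> bucket 9
194 -> bucket 11
500 -> bucket 2
646 -> bucket 0
441 -> bucket 11 (collision)
810 -> bucket 12
662 -> bucket 11 (collision)
Final buckets:
0: 646
1: _
2: 500
3: _
4: _
5: _
6: _
7: _
8: _
9: 821
10: _
11: 194 -> 441 -> 662
12: 810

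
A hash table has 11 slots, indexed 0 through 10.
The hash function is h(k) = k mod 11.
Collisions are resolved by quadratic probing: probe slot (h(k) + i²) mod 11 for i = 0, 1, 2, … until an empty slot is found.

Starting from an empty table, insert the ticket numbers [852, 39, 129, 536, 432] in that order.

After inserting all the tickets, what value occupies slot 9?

536

Insert 852: h=5, slot 5 empty → index 5.
Insert 39: h=6, slot 6 empty → index 6.
Insert 129: h=8, slot 8 empty → index 8.
Insert 536: h=8, slot 8 occupied → index 9.
Insert 432: h=3, slot 3 empty → index 3.
Table: [—, —, —, 432, —, 852, 39, —, 129, 536, —]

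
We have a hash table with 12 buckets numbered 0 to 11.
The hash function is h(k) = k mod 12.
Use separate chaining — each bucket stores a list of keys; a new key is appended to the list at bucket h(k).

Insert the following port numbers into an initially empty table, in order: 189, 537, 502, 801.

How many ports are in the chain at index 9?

3

189 → bucket 9
537 → bucket 9 (collision)
502 → bucket 10
801 → bucket 9 (collision)
Final buckets:
0: _
1: _
2: _
3: _
4: _
5: _
6: _
7: _
8: _
9: 189 -> 537 -> 801
10: 502
11: _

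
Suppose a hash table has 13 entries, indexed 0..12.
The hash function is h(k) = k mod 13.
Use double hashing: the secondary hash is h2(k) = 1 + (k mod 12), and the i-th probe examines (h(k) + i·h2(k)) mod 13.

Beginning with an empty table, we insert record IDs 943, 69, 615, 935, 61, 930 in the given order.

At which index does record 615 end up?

8

Insert 943: h=7, slot 7 empty => index 7.
Insert 69: h=4, slot 4 empty => index 4.
Insert 615: h=4, h2=4, slot 4 occupied => index 8.
Insert 935: h=12, slot 12 empty => index 12.
Insert 61: h=9, slot 9 empty => index 9.
Insert 930: h=7, h2=7, slot 7 occupied => index 1.
Table: [—, 930, —, —, 69, —, —, 943, 615, 61, —, —, 935]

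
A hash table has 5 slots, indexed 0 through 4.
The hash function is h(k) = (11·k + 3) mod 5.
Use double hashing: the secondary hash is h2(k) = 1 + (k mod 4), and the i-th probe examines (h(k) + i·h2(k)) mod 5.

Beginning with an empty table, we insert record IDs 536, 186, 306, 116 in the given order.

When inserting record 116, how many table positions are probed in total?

Insert 536: h=4, slot 4 empty → index 4.
Insert 186: h=4, h2=3, slot 4 occupied → index 2.
Insert 306: h=4, h2=3, slots 4,2 occupied → index 0.
Insert 116: h=4, h2=1, slots 4,0 occupied → index 1.
Table: [306, 116, 186, —, 536]

3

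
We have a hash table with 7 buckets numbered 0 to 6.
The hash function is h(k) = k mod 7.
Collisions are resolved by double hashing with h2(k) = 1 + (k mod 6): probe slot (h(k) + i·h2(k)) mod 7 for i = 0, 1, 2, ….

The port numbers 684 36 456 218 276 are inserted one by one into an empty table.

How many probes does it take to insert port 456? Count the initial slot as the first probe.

Insert 684: h=5, slot 5 empty → index 5.
Insert 36: h=1, slot 1 empty → index 1.
Insert 456: h=1, h2=1, slot 1 occupied → index 2.
Insert 218: h=1, h2=3, slot 1 occupied → index 4.
Insert 276: h=3, slot 3 empty → index 3.
Table: [-, 36, 456, 276, 218, 684, -]

2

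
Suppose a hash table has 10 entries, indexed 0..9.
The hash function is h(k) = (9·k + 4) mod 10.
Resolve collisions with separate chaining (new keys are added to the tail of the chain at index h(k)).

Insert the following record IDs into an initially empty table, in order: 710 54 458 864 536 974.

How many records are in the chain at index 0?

Insert 710: h=4, bucket 4 empty -> new chain.
Insert 54: h=0, bucket 0 empty -> new chain.
Insert 458: h=6, bucket 6 empty -> new chain.
Insert 864: h=0, bucket 0 nonempty -> append to chain.
Insert 536: h=8, bucket 8 empty -> new chain.
Insert 974: h=0, bucket 0 nonempty -> append to chain.
Final buckets:
0: 54 -> 864 -> 974
1: _
2: _
3: _
4: 710
5: _
6: 458
7: _
8: 536
9: _

3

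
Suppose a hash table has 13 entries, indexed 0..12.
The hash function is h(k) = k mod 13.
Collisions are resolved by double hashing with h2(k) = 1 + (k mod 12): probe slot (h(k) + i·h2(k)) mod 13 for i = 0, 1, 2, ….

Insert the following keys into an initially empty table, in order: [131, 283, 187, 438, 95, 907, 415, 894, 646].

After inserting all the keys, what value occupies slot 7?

646

131 hashes to 1; slot 1 is free => place at 1.
283 hashes to 10; slot 10 is free => place at 10.
187 hashes to 5; slot 5 is free => place at 5.
438 hashes to 9; slot 9 is free => place at 9.
95 hashes to 4; slot 4 is free => place at 4.
907 hashes to 10, h2=8; 10,5 taken => place at 0.
415 hashes to 12; slot 12 is free => place at 12.
894 hashes to 10, h2=7; 10,4 taken => place at 11.
646 hashes to 9, h2=11; 9 taken => place at 7.
Table: [907, 131, -, -, 95, 187, -, 646, -, 438, 283, 894, 415]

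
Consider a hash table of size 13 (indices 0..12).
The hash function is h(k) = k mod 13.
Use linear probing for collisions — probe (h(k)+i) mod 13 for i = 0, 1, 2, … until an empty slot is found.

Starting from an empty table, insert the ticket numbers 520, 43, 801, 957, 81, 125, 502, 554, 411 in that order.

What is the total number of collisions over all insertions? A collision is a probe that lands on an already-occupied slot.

16

Insert 520: h=0, slot 0 empty → index 0.
Insert 43: h=4, slot 4 empty → index 4.
Insert 801: h=8, slot 8 empty → index 8.
Insert 957: h=8, slot 8 occupied → index 9.
Insert 81: h=3, slot 3 empty → index 3.
Insert 125: h=8, slots 8,9 occupied → index 10.
Insert 502: h=8, slots 8,9,10 occupied → index 11.
Insert 554: h=8, slots 8,9,10,11 occupied → index 12.
Insert 411: h=8, slots 8,9,10,11,12,0 occupied → index 1.
Table: [520, 411, —, 81, 43, —, —, —, 801, 957, 125, 502, 554]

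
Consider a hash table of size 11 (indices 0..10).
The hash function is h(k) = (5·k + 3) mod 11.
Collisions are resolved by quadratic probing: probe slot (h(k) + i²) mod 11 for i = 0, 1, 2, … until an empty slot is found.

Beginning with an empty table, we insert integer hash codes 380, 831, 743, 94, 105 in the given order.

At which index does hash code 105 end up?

5

380 hashes to 0; slot 0 is free → place at 0.
831 hashes to 0; 0 taken → place at 1.
743 hashes to 0; 0,1 taken → place at 4.
94 hashes to 0; 0,1,4 taken → place at 9.
105 hashes to 0; 0,1,4,9 taken → place at 5.
Table: [380, 831, _, _, 743, 105, _, _, _, 94, _]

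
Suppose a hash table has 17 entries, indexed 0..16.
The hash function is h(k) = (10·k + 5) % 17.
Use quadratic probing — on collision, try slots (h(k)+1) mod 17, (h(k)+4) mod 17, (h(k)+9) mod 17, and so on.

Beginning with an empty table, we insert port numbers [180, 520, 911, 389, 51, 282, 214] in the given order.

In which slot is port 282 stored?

12

180 hashes to 3; slot 3 is free -> place at 3.
520 hashes to 3; 3 taken -> place at 4.
911 hashes to 3; 3,4 taken -> place at 7.
389 hashes to 2; slot 2 is free -> place at 2.
51 hashes to 5; slot 5 is free -> place at 5.
282 hashes to 3; 3,4,7 taken -> place at 12.
214 hashes to 3; 3,4,7,12,2 taken -> place at 11.
Table: [—, —, 389, 180, 520, 51, —, 911, —, —, —, 214, 282, —, —, —, —]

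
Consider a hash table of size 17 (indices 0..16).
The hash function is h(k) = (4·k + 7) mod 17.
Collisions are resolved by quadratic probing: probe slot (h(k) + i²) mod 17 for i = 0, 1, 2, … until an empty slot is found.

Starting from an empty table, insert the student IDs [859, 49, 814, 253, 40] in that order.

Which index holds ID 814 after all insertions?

0

Insert 859: h=9, slot 9 empty -> index 9.
Insert 49: h=16, slot 16 empty -> index 16.
Insert 814: h=16, slot 16 occupied -> index 0.
Insert 253: h=16, slots 16,0 occupied -> index 3.
Insert 40: h=14, slot 14 empty -> index 14.
Table: [814, -, -, 253, -, -, -, -, -, 859, -, -, -, -, 40, -, 49]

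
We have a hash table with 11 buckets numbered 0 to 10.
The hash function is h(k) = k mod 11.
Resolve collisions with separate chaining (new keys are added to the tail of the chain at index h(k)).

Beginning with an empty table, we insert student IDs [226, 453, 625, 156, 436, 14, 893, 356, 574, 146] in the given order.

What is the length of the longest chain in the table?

226 -> bucket 6
453 -> bucket 2
625 -> bucket 9
156 -> bucket 2 (collision)
436 -> bucket 7
14 -> bucket 3
893 -> bucket 2 (collision)
356 -> bucket 4
574 -> bucket 2 (collision)
146 -> bucket 3 (collision)
Final buckets:
0: _
1: _
2: 453 -> 156 -> 893 -> 574
3: 14 -> 146
4: 356
5: _
6: 226
7: 436
8: _
9: 625
10: _

4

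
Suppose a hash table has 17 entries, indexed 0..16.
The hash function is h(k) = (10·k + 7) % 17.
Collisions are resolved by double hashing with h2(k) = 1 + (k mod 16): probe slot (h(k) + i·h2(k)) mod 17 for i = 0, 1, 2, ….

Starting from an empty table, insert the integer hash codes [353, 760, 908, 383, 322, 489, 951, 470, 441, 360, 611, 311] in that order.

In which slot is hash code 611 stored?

13

353 hashes to 1; slot 1 is free => place at 1.
760 hashes to 8; slot 8 is free => place at 8.
908 hashes to 9; slot 9 is free => place at 9.
383 hashes to 12; slot 12 is free => place at 12.
322 hashes to 14; slot 14 is free => place at 14.
489 hashes to 1, h2=10; 1 taken => place at 11.
951 hashes to 14, h2=8; 14 taken => place at 5.
470 hashes to 15; slot 15 is free => place at 15.
441 hashes to 14, h2=10; 14 taken => place at 7.
360 hashes to 3; slot 3 is free => place at 3.
611 hashes to 14, h2=4; 14,1,5,9 taken => place at 13.
311 hashes to 6; slot 6 is free => place at 6.
Table: [., 353, ., 360, ., 951, 311, 441, 760, 908, ., 489, 383, 611, 322, 470, .]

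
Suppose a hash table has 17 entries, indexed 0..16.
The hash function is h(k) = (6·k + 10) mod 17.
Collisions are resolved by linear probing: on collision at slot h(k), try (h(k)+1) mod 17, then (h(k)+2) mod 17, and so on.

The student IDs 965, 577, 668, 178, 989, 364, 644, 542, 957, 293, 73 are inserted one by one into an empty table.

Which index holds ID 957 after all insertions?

Insert 965: h=3, slot 3 empty -> index 3.
Insert 577: h=4, slot 4 empty -> index 4.
Insert 668: h=6, slot 6 empty -> index 6.
Insert 178: h=7, slot 7 empty -> index 7.
Insert 989: h=11, slot 11 empty -> index 11.
Insert 364: h=1, slot 1 empty -> index 1.
Insert 644: h=15, slot 15 empty -> index 15.
Insert 542: h=15, slot 15 occupied -> index 16.
Insert 957: h=6, slots 6,7 occupied -> index 8.
Insert 293: h=0, slot 0 empty -> index 0.
Insert 73: h=6, slots 6,7,8 occupied -> index 9.
Table: [293, 364, —, 965, 577, —, 668, 178, 957, 73, —, 989, —, —, —, 644, 542]

8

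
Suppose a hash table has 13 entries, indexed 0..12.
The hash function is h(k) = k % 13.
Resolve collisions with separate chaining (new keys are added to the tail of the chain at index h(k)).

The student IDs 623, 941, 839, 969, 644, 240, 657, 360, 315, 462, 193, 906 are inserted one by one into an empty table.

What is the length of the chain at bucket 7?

5

623 -> bucket 12
941 -> bucket 5
839 -> bucket 7
969 -> bucket 7 (collision)
644 -> bucket 7 (collision)
240 -> bucket 6
657 -> bucket 7 (collision)
360 -> bucket 9
315 -> bucket 3
462 -> bucket 7 (collision)
193 -> bucket 11
906 -> bucket 9 (collision)
Final buckets:
0: .
1: .
2: .
3: 315
4: .
5: 941
6: 240
7: 839 -> 969 -> 644 -> 657 -> 462
8: .
9: 360 -> 906
10: .
11: 193
12: 623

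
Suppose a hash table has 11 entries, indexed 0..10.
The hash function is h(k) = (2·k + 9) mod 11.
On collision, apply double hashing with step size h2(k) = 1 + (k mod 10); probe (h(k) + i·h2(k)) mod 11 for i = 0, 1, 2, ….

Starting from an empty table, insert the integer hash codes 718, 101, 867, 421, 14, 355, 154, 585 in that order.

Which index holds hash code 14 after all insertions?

9

Insert 718: h=4, slot 4 empty => index 4.
Insert 101: h=2, slot 2 empty => index 2.
Insert 867: h=5, slot 5 empty => index 5.
Insert 421: h=4, h2=2, slot 4 occupied => index 6.
Insert 14: h=4, h2=5, slot 4 occupied => index 9.
Insert 355: h=4, h2=6, slot 4 occupied => index 10.
Insert 154: h=9, h2=5, slot 9 occupied => index 3.
Insert 585: h=2, h2=6, slot 2 occupied => index 8.
Table: [., ., 101, 154, 718, 867, 421, ., 585, 14, 355]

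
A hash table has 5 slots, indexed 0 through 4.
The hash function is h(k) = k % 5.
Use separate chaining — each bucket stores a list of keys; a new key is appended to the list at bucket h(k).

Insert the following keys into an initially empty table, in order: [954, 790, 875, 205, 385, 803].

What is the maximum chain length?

4

Insert 954: h=4, bucket 4 empty -> new chain.
Insert 790: h=0, bucket 0 empty -> new chain.
Insert 875: h=0, bucket 0 nonempty -> append to chain.
Insert 205: h=0, bucket 0 nonempty -> append to chain.
Insert 385: h=0, bucket 0 nonempty -> append to chain.
Insert 803: h=3, bucket 3 empty -> new chain.
Final buckets:
0: 790 -> 875 -> 205 -> 385
1: —
2: —
3: 803
4: 954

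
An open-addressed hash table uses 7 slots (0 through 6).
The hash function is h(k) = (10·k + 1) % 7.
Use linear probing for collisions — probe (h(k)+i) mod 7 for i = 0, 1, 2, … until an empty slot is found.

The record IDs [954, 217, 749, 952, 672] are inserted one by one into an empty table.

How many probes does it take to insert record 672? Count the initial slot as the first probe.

4

954 hashes to 0; slot 0 is free -> place at 0.
217 hashes to 1; slot 1 is free -> place at 1.
749 hashes to 1; 1 taken -> place at 2.
952 hashes to 1; 1,2 taken -> place at 3.
672 hashes to 1; 1,2,3 taken -> place at 4.
Table: [954, 217, 749, 952, 672, _, _]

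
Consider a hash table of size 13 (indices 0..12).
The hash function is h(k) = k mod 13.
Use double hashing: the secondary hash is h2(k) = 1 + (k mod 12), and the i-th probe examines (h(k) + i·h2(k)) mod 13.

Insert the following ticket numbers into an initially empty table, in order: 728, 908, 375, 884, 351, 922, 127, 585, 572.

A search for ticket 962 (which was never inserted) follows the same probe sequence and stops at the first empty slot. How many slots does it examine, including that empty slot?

2

728 hashes to 0; slot 0 is free -> place at 0.
908 hashes to 11; slot 11 is free -> place at 11.
375 hashes to 11, h2=4; 11 taken -> place at 2.
884 hashes to 0, h2=9; 0 taken -> place at 9.
351 hashes to 0, h2=4; 0 taken -> place at 4.
922 hashes to 12; slot 12 is free -> place at 12.
127 hashes to 10; slot 10 is free -> place at 10.
585 hashes to 0, h2=10; 0,10 taken -> place at 7.
572 hashes to 0, h2=9; 0,9 taken -> place at 5.
Table: [728, _, 375, _, 351, 572, _, 585, _, 884, 127, 908, 922]
Lookup 962: h=0, h2=3, probe 0,3 → slot 3 empty, not found.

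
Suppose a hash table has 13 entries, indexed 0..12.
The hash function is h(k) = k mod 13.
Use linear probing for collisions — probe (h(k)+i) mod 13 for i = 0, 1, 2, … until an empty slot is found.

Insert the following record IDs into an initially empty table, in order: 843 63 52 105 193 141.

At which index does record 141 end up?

Insert 843: h=11, slot 11 empty -> index 11.
Insert 63: h=11, slot 11 occupied -> index 12.
Insert 52: h=0, slot 0 empty -> index 0.
Insert 105: h=1, slot 1 empty -> index 1.
Insert 193: h=11, slots 11,12,0,1 occupied -> index 2.
Insert 141: h=11, slots 11,12,0,1,2 occupied -> index 3.
Table: [52, 105, 193, 141, ., ., ., ., ., ., ., 843, 63]

3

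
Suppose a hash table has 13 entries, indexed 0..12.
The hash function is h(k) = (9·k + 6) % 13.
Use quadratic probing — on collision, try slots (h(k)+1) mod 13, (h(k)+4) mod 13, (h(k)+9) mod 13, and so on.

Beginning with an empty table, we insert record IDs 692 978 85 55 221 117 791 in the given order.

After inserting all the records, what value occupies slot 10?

117

692 hashes to 7; slot 7 is free => place at 7.
978 hashes to 7; 7 taken => place at 8.
85 hashes to 4; slot 4 is free => place at 4.
55 hashes to 7; 7,8 taken => place at 11.
221 hashes to 6; slot 6 is free => place at 6.
117 hashes to 6; 6,7 taken => place at 10.
791 hashes to 1; slot 1 is free => place at 1.
Table: [∅, 791, ∅, ∅, 85, ∅, 221, 692, 978, ∅, 117, 55, ∅]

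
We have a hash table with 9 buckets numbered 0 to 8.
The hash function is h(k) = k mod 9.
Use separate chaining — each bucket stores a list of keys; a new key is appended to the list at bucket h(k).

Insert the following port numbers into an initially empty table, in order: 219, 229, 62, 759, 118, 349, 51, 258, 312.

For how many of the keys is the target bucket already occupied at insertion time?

Insert 219: h=3, bucket 3 empty → new chain.
Insert 229: h=4, bucket 4 empty → new chain.
Insert 62: h=8, bucket 8 empty → new chain.
Insert 759: h=3, bucket 3 nonempty → append to chain.
Insert 118: h=1, bucket 1 empty → new chain.
Insert 349: h=7, bucket 7 empty → new chain.
Insert 51: h=6, bucket 6 empty → new chain.
Insert 258: h=6, bucket 6 nonempty → append to chain.
Insert 312: h=6, bucket 6 nonempty → append to chain.
Final buckets:
0: —
1: 118
2: —
3: 219 -> 759
4: 229
5: —
6: 51 -> 258 -> 312
7: 349
8: 62

3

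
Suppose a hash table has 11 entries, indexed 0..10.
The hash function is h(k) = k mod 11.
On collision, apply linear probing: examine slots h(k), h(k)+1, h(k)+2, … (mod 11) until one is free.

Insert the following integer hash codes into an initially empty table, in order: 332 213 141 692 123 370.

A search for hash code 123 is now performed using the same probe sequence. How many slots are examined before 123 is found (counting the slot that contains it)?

2

Insert 332: h=2, slot 2 empty -> index 2.
Insert 213: h=4, slot 4 empty -> index 4.
Insert 141: h=9, slot 9 empty -> index 9.
Insert 692: h=10, slot 10 empty -> index 10.
Insert 123: h=2, slot 2 occupied -> index 3.
Insert 370: h=7, slot 7 empty -> index 7.
Table: [_, _, 332, 123, 213, _, _, 370, _, 141, 692]
Lookup 123: h=2, probe 2,3 → found at 3.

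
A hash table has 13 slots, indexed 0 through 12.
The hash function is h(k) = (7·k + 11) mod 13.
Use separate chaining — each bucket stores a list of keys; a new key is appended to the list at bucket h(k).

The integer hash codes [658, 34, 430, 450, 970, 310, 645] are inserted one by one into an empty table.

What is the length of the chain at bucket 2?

658 → bucket 2
34 → bucket 2 (collision)
430 → bucket 5
450 → bucket 2 (collision)
970 → bucket 2 (collision)
310 → bucket 10
645 → bucket 2 (collision)
Final buckets:
0: .
1: .
2: 658 -> 34 -> 450 -> 970 -> 645
3: .
4: .
5: 430
6: .
7: .
8: .
9: .
10: 310
11: .
12: .

5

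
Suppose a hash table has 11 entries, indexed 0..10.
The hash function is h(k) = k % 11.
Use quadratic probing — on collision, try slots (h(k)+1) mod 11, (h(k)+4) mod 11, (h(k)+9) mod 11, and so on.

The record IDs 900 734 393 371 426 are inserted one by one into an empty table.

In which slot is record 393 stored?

900: h=9 → slot 9
734: h=8 → slot 8
393: h=8, probe 8,9,1 → slot 1
371: h=8, probe 8,9,1,6 → slot 6
426: h=8, probe 8,9,1,6,2 → slot 2
Table: [., 393, 426, ., ., ., 371, ., 734, 900, .]

1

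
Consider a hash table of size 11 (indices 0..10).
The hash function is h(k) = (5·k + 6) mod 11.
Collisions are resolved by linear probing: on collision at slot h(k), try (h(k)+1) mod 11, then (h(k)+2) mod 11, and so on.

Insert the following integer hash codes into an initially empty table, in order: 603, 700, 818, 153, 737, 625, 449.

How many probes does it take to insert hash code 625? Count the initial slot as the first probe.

603 hashes to 7; slot 7 is free → place at 7.
700 hashes to 8; slot 8 is free → place at 8.
818 hashes to 4; slot 4 is free → place at 4.
153 hashes to 1; slot 1 is free → place at 1.
737 hashes to 6; slot 6 is free → place at 6.
625 hashes to 7; 7,8 taken → place at 9.
449 hashes to 7; 7,8,9 taken → place at 10.
Table: [., 153, ., ., 818, ., 737, 603, 700, 625, 449]

3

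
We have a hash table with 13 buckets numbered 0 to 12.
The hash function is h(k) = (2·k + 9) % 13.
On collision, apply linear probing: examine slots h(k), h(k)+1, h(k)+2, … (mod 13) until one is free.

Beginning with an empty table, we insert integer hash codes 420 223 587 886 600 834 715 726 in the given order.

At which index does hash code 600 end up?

Insert 420: h=4, slot 4 empty → index 4.
Insert 223: h=0, slot 0 empty → index 0.
Insert 587: h=0, slot 0 occupied → index 1.
Insert 886: h=0, slots 0,1 occupied → index 2.
Insert 600: h=0, slots 0,1,2 occupied → index 3.
Insert 834: h=0, slots 0,1,2,3,4 occupied → index 5.
Insert 715: h=9, slot 9 empty → index 9.
Insert 726: h=5, slot 5 occupied → index 6.
Table: [223, 587, 886, 600, 420, 834, 726, -, -, 715, -, -, -]

3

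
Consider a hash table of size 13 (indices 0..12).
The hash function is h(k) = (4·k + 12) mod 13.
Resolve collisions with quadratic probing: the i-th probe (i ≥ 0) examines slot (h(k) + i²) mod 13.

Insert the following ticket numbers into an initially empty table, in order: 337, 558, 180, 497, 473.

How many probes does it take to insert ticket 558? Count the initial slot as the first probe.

Insert 337: h=8, slot 8 empty -> index 8.
Insert 558: h=8, slot 8 occupied -> index 9.
Insert 180: h=4, slot 4 empty -> index 4.
Insert 497: h=11, slot 11 empty -> index 11.
Insert 473: h=6, slot 6 empty -> index 6.
Table: [., ., ., ., 180, ., 473, ., 337, 558, ., 497, .]

2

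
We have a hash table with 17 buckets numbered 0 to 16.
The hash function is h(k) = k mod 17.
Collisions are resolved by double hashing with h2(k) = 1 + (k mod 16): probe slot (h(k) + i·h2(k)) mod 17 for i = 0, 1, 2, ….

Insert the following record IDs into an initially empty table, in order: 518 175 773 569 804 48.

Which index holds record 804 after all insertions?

10

518 hashes to 8; slot 8 is free -> place at 8.
175 hashes to 5; slot 5 is free -> place at 5.
773 hashes to 8, h2=6; 8 taken -> place at 14.
569 hashes to 8, h2=10; 8 taken -> place at 1.
804 hashes to 5, h2=5; 5 taken -> place at 10.
48 hashes to 14, h2=1; 14 taken -> place at 15.
Table: [_, 569, _, _, _, 175, _, _, 518, _, 804, _, _, _, 773, 48, _]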